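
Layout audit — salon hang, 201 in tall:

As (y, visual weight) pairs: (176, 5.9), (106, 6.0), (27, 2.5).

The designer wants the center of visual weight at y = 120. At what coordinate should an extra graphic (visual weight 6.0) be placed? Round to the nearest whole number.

y ≈ 118

New total weight: (5.9 + 6.0 + 2.5) + 6.0 = 20.4.
Along y: (1741.9 + 6.0·y) / 20.4 = 120 (existing moment 5.9·176 + 6.0·106 + 2.5·27 = 1741.9) ⇒ y = (2448.0 − 1741.9) / 6.0 ≈ 117.68.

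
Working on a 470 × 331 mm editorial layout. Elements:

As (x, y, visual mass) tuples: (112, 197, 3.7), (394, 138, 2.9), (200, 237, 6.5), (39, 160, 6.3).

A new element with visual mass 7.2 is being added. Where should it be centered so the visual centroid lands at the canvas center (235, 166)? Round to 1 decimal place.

After adding the new element, total weight = 3.7 + 2.9 + 6.5 + 6.3 + 7.2 = 26.6.
x: need Σw·x = 26.6·235 = 6251.0. Existing = 3.7·112 + 2.9·394 + 6.5·200 + 6.3·39 = 3102.7. Remainder 3148.3 / 7.2 ≈ 437.26.
y: need Σw·y = 26.6·166 = 4415.6. Existing = 3.7·197 + 2.9·138 + 6.5·237 + 6.3·160 = 3677.6. Remainder 738.0 / 7.2 ≈ 102.50.

(437.3, 102.5)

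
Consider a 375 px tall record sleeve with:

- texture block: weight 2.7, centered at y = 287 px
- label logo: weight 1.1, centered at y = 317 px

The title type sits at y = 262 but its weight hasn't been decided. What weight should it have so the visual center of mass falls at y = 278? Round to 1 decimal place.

Existing Σw = 3.8 (2.7 + 1.1); existing moment 2.7·287 + 1.1·317 = 1123.6.
Set Σw·y/Σw = 278: (1123.6 + 262w) = 278·(3.8 + w).
So w = (278·3.8 − 1123.6)/(262 − 278) = -67.2/-16 ≈ 4.20.

w ≈ 4.2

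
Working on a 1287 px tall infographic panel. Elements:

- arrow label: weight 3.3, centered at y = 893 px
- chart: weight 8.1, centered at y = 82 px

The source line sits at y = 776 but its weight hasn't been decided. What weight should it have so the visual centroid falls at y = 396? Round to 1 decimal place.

w ≈ 2.4

Existing Σw = 11.4 (3.3 + 8.1); existing moment 3.3·893 + 8.1·82 = 3611.1.
For the centroid to hit 396: (3611.1 + w·776) / (11.4 + w) = 396.
So w = (396·11.4 − 3611.1)/(776 − 396) = 903.3/380 ≈ 2.38.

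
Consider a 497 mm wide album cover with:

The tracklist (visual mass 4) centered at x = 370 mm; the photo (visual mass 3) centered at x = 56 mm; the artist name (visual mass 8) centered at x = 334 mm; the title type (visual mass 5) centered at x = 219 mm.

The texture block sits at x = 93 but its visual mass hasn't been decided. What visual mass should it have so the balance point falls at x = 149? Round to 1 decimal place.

w ≈ 43.5

Known weights sum to 4 + 3 + 8 + 5 = 20; their moment is 4·370 + 3·56 + 8·334 + 5·219 = 5415.
Balance at x = 149 requires (5415 + w·93) / (20 + w) = 149.
Rearranging, w·(93 − 149) = 149·20 − 5415 = -2435, so w ≈ -2435/-56 = 43.48.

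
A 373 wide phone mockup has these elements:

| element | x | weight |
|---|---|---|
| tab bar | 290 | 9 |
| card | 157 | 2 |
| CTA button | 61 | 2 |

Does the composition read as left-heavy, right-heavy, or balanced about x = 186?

right-heavy

Total weight = 9 + 2 + 2 = 13.
x: (9·290 + 2·157 + 2·61) / 13 = 3046 / 13 ≈ 234.31
234.3 vs midline 186 → right-heavy.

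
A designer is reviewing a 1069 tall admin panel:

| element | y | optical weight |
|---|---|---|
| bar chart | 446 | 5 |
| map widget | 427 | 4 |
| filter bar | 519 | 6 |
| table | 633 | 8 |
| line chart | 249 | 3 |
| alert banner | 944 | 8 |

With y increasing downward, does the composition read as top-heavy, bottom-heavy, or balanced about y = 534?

Σw = 5 + 4 + 6 + 8 + 3 + 8 = 34.
Σw·y = 20415; ȳ = 20415/34 ≈ 600.44.
600.4 vs midline 534 → bottom-heavy.

bottom-heavy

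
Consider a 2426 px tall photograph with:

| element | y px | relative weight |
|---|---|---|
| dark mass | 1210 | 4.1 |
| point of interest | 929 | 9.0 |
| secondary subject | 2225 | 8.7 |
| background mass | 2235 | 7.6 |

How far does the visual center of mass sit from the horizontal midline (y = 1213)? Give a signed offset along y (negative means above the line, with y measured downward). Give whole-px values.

≈ 476 px

Weights sum to 4.1 + 9.0 + 8.7 + 7.6 = 29.4.
y: (4.1·1210 + 9.0·929 + 8.7·2225 + 7.6·2235) / 29.4 = 49665.5 / 29.4 ≈ 1689.30
Against y = 1213, that's 1689.30 − 1213 = 476.30.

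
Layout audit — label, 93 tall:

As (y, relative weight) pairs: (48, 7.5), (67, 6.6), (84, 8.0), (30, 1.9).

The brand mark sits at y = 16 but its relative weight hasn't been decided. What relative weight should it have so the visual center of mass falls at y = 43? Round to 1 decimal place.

Fixed elements: Σw = 7.5 + 6.6 + 8.0 + 1.9 = 24.0, Σw·y = 7.5·48 + 6.6·67 + 8.0·84 + 1.9·30 = 1531.2.
Balance at y = 43 requires (1531.2 + w·16) / (24.0 + w) = 43.
Solving: w = (43·24.0 − 1531.2) / (16 − 43) = -499.2 / -27 ≈ 18.49.

w ≈ 18.5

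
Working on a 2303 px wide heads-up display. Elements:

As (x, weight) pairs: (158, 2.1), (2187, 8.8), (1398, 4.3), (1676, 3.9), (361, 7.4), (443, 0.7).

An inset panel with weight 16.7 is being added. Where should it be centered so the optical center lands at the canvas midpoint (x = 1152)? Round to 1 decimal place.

x ≈ 926.1

New total weight: (2.1 + 8.8 + 4.3 + 3.9 + 7.4 + 0.7) + 16.7 = 43.9.
Along x: (35106.7 + 16.7·x) / 43.9 = 1152 (existing moment 2.1·158 + 8.8·2187 + 4.3·1398 + 3.9·1676 + 7.4·361 + 0.7·443 = 35106.7) ⇒ x = (50572.8 − 35106.7) / 16.7 ≈ 926.11.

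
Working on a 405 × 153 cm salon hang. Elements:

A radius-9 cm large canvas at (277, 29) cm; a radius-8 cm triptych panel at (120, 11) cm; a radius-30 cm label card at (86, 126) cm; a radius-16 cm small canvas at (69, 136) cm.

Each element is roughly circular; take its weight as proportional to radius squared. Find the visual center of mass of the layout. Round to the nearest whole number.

(96, 116)

Weights ∝ r²: large canvas 9² = 81, triptych panel 8² = 64, label card 30² = 900, small canvas 16² = 256; Σw = 1301.
Σw·x = 81·277 + 64·120 + 900·86 + 256·69 = 125181, so x̄ = 125181/1301 ≈ 96.22.
Σw·y = 81·29 + 64·11 + 900·126 + 256·136 = 151269, so ȳ = 151269/1301 ≈ 116.27.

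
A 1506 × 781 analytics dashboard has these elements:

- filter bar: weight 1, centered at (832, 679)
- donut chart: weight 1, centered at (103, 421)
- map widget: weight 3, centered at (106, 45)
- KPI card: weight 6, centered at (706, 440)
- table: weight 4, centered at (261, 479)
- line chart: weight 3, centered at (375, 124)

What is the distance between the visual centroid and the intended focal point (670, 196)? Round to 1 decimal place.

Σw = 1 + 1 + 3 + 6 + 4 + 3 = 18.
x: (1·832 + 1·103 + 3·106 + 6·706 + 4·261 + 3·375) / 18 = 7658 / 18 ≈ 425.44
y: (1·679 + 1·421 + 3·45 + 6·440 + 4·479 + 3·124) / 18 = 6163 / 18 ≈ 342.39
From (670, 196): dx = -244.56, dy = 146.39, so the distance is √(dx²+dy²) ≈ 285.02.

≈ 285.0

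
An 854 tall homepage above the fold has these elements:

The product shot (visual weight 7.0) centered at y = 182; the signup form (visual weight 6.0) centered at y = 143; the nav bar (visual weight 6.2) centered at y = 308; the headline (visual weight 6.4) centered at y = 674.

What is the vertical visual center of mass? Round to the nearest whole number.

y ≈ 326

Σw = 7.0 + 6.0 + 6.2 + 6.4 = 25.6.
y: (7.0·182 + 6.0·143 + 6.2·308 + 6.4·674) / 25.6 = 8355.2 / 25.6 ≈ 326.38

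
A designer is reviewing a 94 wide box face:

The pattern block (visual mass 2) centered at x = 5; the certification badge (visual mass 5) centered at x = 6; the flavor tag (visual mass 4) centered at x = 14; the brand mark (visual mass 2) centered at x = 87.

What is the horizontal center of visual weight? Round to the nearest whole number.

Weights sum to 2 + 5 + 4 + 2 = 13.
x-moment: 2·5 + 5·6 + 4·14 + 2·87 = 270; centroid 270/13 ≈ 20.77.

x ≈ 21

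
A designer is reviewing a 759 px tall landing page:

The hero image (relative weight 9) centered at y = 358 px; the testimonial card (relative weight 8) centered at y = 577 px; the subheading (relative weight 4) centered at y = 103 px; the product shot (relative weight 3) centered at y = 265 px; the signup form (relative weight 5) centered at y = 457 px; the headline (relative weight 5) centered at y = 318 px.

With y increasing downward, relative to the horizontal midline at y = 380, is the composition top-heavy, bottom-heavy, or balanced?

balanced

Σw = 9 + 8 + 4 + 3 + 5 + 5 = 34.
y-moment: 9·358 + 8·577 + 4·103 + 3·265 + 5·457 + 5·318 = 12920; centroid 12920/34 ≈ 380.00.
The centroid 380.00 matches the midline at 380, so the layout is balanced.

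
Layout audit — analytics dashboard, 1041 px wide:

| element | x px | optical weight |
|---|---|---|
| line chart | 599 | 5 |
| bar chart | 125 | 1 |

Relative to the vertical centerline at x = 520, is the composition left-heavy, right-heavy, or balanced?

balanced

Total weight = 5 + 1 = 6.
Σw·x = 5·599 + 1·125 = 3120, so x̄ = 3120/6 ≈ 520.00.
That equals the midline 520 — balanced.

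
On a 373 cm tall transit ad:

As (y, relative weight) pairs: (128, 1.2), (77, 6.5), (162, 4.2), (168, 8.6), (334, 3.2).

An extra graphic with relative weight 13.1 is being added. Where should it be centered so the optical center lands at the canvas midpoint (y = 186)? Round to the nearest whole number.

y ≈ 229

After adding the extra graphic, total weight = 1.2 + 6.5 + 4.2 + 8.6 + 3.2 + 13.1 = 36.8.
y: need Σw·y = 36.8·186 = 6844.8. Existing = 1.2·128 + 6.5·77 + 4.2·162 + 8.6·168 + 3.2·334 = 3848.1. Remainder 2996.7 / 13.1 ≈ 228.76.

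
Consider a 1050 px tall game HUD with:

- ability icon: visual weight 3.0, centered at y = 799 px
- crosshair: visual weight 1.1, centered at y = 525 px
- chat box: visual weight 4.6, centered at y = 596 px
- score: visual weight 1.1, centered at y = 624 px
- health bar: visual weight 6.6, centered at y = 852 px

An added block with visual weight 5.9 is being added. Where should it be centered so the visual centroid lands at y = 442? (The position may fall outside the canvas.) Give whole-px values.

After adding the added block, total weight = 3.0 + 1.1 + 4.6 + 1.1 + 6.6 + 5.9 = 22.3.
y: need Σw·y = 22.3·442 = 9856.6. Existing = 3.0·799 + 1.1·525 + 4.6·596 + 1.1·624 + 6.6·852 = 12025.7. Remainder -2169.1 / 5.9 ≈ -367.64.

y ≈ -368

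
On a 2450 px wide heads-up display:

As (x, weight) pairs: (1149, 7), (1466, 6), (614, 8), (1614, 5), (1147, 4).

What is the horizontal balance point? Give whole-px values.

Weights sum to 7 + 6 + 8 + 5 + 4 = 30.
x-moment: 7·1149 + 6·1466 + 8·614 + 5·1614 + 4·1147 = 34409; centroid 34409/30 ≈ 1146.97.

x ≈ 1147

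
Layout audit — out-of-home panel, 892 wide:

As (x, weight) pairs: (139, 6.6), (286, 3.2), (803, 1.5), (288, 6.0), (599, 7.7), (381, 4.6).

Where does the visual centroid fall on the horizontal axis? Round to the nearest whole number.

Weights sum to 6.6 + 3.2 + 1.5 + 6.0 + 7.7 + 4.6 = 29.6.
x-moment: 6.6·139 + 3.2·286 + 1.5·803 + 6.0·288 + 7.7·599 + 4.6·381 = 11130.0; centroid 11130.0/29.6 ≈ 376.01.

x ≈ 376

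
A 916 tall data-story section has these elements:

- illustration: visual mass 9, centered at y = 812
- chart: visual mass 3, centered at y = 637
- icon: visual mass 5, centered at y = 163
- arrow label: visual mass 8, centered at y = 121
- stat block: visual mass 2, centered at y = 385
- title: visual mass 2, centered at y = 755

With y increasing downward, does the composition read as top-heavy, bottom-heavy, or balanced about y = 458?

balanced

Weights sum to 9 + 3 + 5 + 8 + 2 + 2 = 29.
Σw·y = 13282; ȳ = 13282/29 ≈ 458.00.
458.00 = 458 exactly: balanced.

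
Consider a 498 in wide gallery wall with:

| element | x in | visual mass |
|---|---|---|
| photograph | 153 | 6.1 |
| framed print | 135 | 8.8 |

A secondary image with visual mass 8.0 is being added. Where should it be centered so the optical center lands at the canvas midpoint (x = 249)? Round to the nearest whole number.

x ≈ 448

New total weight: (6.1 + 8.8) + 8.0 = 22.9.
x: target moment 22.9×249 = 5702.1; current 6.1·153 + 8.8·135 = 2121.3; the secondary image supplies 3580.8, so x = 3580.8/8.0 ≈ 447.60.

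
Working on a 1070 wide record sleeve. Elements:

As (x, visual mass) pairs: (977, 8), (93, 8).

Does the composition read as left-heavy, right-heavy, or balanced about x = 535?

balanced

Total weight = 8 + 8 = 16.
x-moment: 8·977 + 8·93 = 8560; centroid 8560/16 ≈ 535.00.
535.00 = 535 exactly: balanced.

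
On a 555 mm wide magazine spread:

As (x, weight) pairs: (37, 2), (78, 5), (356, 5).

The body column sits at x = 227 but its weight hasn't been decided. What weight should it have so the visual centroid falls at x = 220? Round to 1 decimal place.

Existing Σw = 12 (2 + 5 + 5); existing moment 2·37 + 5·78 + 5·356 = 2244.
For the centroid to hit 220: (2244 + w·227) / (12 + w) = 220.
Solving: w = (220·12 − 2244) / (227 − 220) = 396 / 7 ≈ 56.57.

w ≈ 56.6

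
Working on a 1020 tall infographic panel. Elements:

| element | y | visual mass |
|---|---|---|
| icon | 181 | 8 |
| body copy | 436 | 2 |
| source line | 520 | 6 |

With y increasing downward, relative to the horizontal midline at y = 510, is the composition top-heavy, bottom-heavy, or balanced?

Σw = 8 + 2 + 6 = 16.
y-moment: 8·181 + 2·436 + 6·520 = 5440; centroid 5440/16 ≈ 340.00.
340.0 vs midline 510 → top-heavy.

top-heavy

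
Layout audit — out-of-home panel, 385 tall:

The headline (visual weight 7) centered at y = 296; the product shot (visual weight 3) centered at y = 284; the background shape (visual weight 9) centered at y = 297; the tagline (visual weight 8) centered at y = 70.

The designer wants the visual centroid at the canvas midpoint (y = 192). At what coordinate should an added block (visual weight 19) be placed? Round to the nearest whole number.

After adding the added block, total weight = 7 + 3 + 9 + 8 + 19 = 46.
Along y: (6157 + 19·y) / 46 = 192 (existing moment 7·296 + 3·284 + 9·297 + 8·70 = 6157) ⇒ y = (8832 − 6157) / 19 ≈ 140.79.

y ≈ 141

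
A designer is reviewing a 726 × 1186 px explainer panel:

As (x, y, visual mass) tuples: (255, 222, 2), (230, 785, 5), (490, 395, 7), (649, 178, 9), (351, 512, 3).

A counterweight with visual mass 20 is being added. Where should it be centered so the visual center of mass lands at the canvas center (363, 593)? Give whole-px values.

After adding the counterweight, total weight = 2 + 5 + 7 + 9 + 3 + 20 = 46.
x: need Σw·x = 46·363 = 16698. Existing = 2·255 + 5·230 + 7·490 + 9·649 + 3·351 = 11984. Remainder 4714 / 20 ≈ 235.70.
y: need Σw·y = 46·593 = 27278. Existing = 2·222 + 5·785 + 7·395 + 9·178 + 3·512 = 10272. Remainder 17006 / 20 ≈ 850.30.

(236, 850)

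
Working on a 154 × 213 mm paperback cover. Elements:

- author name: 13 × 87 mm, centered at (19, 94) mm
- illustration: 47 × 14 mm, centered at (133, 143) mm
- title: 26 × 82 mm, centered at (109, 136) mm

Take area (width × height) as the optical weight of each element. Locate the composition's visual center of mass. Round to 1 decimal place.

Taking area as weight: author name 13·87 = 1131, illustration 47·14 = 658, title 26·82 = 2132. Sum 3921.
x: (1131·19 + 658·133 + 2132·109) / 3921 = 341391 / 3921 ≈ 87.07
y: (1131·94 + 658·143 + 2132·136) / 3921 = 490360 / 3921 ≈ 125.06

(87.1, 125.1)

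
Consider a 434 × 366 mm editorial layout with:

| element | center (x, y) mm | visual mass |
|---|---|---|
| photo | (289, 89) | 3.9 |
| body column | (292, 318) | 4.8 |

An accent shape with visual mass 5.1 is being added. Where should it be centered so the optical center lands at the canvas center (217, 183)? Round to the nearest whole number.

(91, 128)

New total weight: (3.9 + 4.8) + 5.1 = 13.8.
x: need Σw·x = 13.8·217 = 2994.6. Existing = 3.9·289 + 4.8·292 = 2528.7. Remainder 465.9 / 5.1 ≈ 91.35.
y: need Σw·y = 13.8·183 = 2525.4. Existing = 3.9·89 + 4.8·318 = 1873.5. Remainder 651.9 / 5.1 ≈ 127.82.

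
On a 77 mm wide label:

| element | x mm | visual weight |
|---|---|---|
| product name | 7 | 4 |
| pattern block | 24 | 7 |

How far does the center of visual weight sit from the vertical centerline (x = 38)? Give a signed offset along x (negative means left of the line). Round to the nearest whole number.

Total weight = 4 + 7 = 11.
x: (4·7 + 7·24) / 11 = 196 / 11 ≈ 17.82
Against x = 38, that's 17.82 − 38 = -20.18.

≈ -20 mm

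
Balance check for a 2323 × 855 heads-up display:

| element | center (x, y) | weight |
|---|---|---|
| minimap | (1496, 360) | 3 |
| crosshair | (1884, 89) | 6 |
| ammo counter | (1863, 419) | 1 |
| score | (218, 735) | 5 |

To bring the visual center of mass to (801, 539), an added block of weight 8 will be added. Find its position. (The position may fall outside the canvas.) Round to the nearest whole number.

(-40, 836)

With the added block, Σw becomes 3 + 6 + 1 + 5 + 8 = 23.
Along x: (18745 + 8·x) / 23 = 801 (existing moment 3·1496 + 6·1884 + 1·1863 + 5·218 = 18745) ⇒ x = (18423 − 18745) / 8 ≈ -40.25.
Along y: (5708 + 8·y) / 23 = 539 (existing moment 3·360 + 6·89 + 1·419 + 5·735 = 5708) ⇒ y = (12397 − 5708) / 8 ≈ 836.12.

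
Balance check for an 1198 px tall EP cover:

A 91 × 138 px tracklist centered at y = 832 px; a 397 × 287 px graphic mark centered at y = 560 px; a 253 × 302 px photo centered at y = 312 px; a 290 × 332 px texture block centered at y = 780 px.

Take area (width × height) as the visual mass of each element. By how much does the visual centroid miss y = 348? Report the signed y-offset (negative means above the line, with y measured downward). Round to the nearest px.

Areas → weights: tracklist 91·138 = 12558, graphic mark 397·287 = 113939, photo 253·302 = 76406, texture block 290·332 = 96280; Σw = 299183.
Σw·y = 12558·832 + 113939·560 + 76406·312 + 96280·780 = 173191168, so ȳ = 173191168/299183 ≈ 578.88.
Difference: 578.88 − 348 ≈ 230.88.

≈ 231 px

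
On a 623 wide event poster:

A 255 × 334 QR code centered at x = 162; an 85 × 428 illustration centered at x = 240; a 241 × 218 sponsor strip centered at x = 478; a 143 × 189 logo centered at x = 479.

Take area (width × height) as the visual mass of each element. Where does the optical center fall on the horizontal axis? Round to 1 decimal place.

x ≈ 301.3

Areas → weights: QR code 255·334 = 85170, illustration 85·428 = 36380, sponsor strip 241·218 = 52538, logo 143·189 = 27027; Σw = 201115.
x: (85170·162 + 36380·240 + 52538·478 + 27027·479) / 201115 = 60587837 / 201115 ≈ 301.26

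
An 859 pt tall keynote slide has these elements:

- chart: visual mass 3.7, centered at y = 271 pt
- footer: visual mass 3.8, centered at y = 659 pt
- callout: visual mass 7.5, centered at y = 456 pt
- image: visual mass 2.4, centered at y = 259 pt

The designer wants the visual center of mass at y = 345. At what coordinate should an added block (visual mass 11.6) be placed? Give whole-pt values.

After adding the added block, total weight = 3.7 + 3.8 + 7.5 + 2.4 + 11.6 = 29.0.
y: need Σw·y = 29.0·345 = 10005.0. Existing = 3.7·271 + 3.8·659 + 7.5·456 + 2.4·259 = 7548.5. Remainder 2456.5 / 11.6 ≈ 211.77.

y ≈ 212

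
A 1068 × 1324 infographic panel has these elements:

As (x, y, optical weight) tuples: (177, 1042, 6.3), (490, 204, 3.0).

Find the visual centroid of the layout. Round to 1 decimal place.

Total weight = 6.3 + 3.0 = 9.3.
Σw·x = 6.3·177 + 3.0·490 = 2585.1, so x̄ = 2585.1/9.3 ≈ 277.97.
Σw·y = 6.3·1042 + 3.0·204 = 7176.6, so ȳ = 7176.6/9.3 ≈ 771.68.

(278.0, 771.7)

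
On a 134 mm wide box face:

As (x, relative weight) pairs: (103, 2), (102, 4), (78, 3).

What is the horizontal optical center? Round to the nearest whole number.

x ≈ 94

Weights sum to 2 + 4 + 3 = 9.
x-moment: 2·103 + 4·102 + 3·78 = 848; centroid 848/9 ≈ 94.22.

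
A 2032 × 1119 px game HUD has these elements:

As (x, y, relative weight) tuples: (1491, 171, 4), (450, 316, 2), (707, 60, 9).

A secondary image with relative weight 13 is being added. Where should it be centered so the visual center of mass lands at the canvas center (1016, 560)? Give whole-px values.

(1171, 1063)

After adding the secondary image, total weight = 4 + 2 + 9 + 13 = 28.
x: target moment 28×1016 = 28448; current 4·1491 + 2·450 + 9·707 = 13227; the secondary image supplies 15221, so x = 15221/13 ≈ 1170.85.
y: target moment 28×560 = 15680; current 4·171 + 2·316 + 9·60 = 1856; the secondary image supplies 13824, so y = 13824/13 ≈ 1063.38.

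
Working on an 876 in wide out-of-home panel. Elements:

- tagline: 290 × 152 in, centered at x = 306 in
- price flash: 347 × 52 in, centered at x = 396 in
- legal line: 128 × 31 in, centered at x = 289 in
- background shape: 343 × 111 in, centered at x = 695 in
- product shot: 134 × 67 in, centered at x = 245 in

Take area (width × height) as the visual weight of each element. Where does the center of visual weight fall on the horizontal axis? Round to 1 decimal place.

x ≈ 445.8

Areas → weights: tagline 290·152 = 44080, price flash 347·52 = 18044, legal line 128·31 = 3968, background shape 343·111 = 38073, product shot 134·67 = 8978; Σw = 113143.
x-moment: 44080·306 + 18044·396 + 3968·289 + 38073·695 + 8978·245 = 50441001; centroid 50441001/113143 ≈ 445.82.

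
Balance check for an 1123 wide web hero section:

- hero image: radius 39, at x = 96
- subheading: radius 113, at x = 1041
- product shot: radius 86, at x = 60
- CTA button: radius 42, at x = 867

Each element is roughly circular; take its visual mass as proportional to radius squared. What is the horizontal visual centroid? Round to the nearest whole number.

x ≈ 657

r² weights: hero image 39² = 1521, subheading 113² = 12769, product shot 86² = 7396, CTA button 42² = 1764. Total = 23450.
x-moment: 1521·96 + 12769·1041 + 7396·60 + 1764·867 = 15411693; centroid 15411693/23450 ≈ 657.22.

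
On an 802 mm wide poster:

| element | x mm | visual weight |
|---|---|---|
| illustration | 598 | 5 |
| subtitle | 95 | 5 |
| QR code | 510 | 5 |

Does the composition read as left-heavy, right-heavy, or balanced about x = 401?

balanced

Total weight = 5 + 5 + 5 = 15.
x: (5·598 + 5·95 + 5·510) / 15 = 6015 / 15 ≈ 401.00
That equals the midline 401 — balanced.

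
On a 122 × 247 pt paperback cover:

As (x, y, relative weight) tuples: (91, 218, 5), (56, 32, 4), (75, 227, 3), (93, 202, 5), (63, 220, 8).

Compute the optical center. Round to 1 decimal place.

Weights sum to 5 + 4 + 3 + 5 + 8 = 25.
Σw·x = 5·91 + 4·56 + 3·75 + 5·93 + 8·63 = 1873, so x̄ = 1873/25 ≈ 74.92.
Σw·y = 5·218 + 4·32 + 3·227 + 5·202 + 8·220 = 4669, so ȳ = 4669/25 ≈ 186.76.

(74.9, 186.8)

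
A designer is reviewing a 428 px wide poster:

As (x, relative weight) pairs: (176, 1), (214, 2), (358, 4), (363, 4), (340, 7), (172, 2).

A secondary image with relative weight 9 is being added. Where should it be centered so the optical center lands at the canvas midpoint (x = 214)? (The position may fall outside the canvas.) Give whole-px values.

x ≈ -1

New total weight: (1 + 2 + 4 + 4 + 7 + 2) + 9 = 29.
x: need Σw·x = 29·214 = 6206. Existing = 1·176 + 2·214 + 4·358 + 4·363 + 7·340 + 2·172 = 6212. Remainder -6 / 9 ≈ -0.67.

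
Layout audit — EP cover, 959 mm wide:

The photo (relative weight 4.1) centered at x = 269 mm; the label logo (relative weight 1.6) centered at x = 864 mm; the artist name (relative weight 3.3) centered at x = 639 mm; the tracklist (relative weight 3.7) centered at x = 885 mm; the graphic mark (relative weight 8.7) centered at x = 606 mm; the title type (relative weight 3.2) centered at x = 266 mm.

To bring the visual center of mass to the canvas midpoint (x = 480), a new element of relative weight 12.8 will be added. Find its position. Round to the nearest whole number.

New total weight: (4.1 + 1.6 + 3.3 + 3.7 + 8.7 + 3.2) + 12.8 = 37.4.
x: need Σw·x = 37.4·480 = 17952.0. Existing = 4.1·269 + 1.6·864 + 3.3·639 + 3.7·885 + 8.7·606 + 3.2·266 = 13991.9. Remainder 3960.1 / 12.8 ≈ 309.38.

x ≈ 309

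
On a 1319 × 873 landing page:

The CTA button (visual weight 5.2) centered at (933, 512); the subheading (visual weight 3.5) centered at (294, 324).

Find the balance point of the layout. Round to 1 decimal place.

Σw = 5.2 + 3.5 = 8.7.
x: (5.2·933 + 3.5·294) / 8.7 = 5880.6 / 8.7 ≈ 675.93
y: (5.2·512 + 3.5·324) / 8.7 = 3796.4 / 8.7 ≈ 436.37

(675.9, 436.4)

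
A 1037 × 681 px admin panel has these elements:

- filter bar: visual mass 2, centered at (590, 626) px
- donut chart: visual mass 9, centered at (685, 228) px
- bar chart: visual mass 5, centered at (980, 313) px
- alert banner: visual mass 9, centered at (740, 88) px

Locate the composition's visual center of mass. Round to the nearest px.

Σw = 2 + 9 + 5 + 9 = 25.
x: (2·590 + 9·685 + 5·980 + 9·740) / 25 = 18905 / 25 ≈ 756.20
y: (2·626 + 9·228 + 5·313 + 9·88) / 25 = 5661 / 25 ≈ 226.44

(756, 226)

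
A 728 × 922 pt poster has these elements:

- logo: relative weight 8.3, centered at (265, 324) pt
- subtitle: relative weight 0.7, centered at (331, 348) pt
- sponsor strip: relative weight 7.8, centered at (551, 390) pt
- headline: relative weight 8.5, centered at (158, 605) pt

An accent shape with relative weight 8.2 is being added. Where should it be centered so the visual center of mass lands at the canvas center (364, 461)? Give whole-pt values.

After adding the accent shape, total weight = 8.3 + 0.7 + 7.8 + 8.5 + 8.2 = 33.5.
Along x: (8072.0 + 8.2·x) / 33.5 = 364 (existing moment 8.3·265 + 0.7·331 + 7.8·551 + 8.5·158 = 8072.0) ⇒ x = (12194.0 − 8072.0) / 8.2 ≈ 502.68.
Along y: (11117.3 + 8.2·y) / 33.5 = 461 (existing moment 8.3·324 + 0.7·348 + 7.8·390 + 8.5·605 = 11117.3) ⇒ y = (15443.5 − 11117.3) / 8.2 ≈ 527.59.

(503, 528)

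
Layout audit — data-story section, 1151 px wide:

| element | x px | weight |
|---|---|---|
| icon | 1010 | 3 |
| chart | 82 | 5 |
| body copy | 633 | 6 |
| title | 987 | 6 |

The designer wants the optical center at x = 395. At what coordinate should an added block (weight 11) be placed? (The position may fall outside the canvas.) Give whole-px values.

x ≈ -83

New total weight: (3 + 5 + 6 + 6) + 11 = 31.
x: target moment 31×395 = 12245; current 3·1010 + 5·82 + 6·633 + 6·987 = 13160; the added block supplies -915, so x = -915/11 ≈ -83.18.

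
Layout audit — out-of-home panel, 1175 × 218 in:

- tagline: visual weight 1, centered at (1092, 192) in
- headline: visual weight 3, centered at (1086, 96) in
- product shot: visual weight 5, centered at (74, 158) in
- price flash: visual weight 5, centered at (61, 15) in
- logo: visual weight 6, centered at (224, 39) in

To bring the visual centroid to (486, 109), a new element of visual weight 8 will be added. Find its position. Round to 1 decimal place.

(904.9, 184.1)

New total weight: (1 + 3 + 5 + 5 + 6) + 8 = 28.
x: target moment 28×486 = 13608; current 1·1092 + 3·1086 + 5·74 + 5·61 + 6·224 = 6369; the new element supplies 7239, so x = 7239/8 ≈ 904.88.
y: target moment 28×109 = 3052; current 1·192 + 3·96 + 5·158 + 5·15 + 6·39 = 1579; the new element supplies 1473, so y = 1473/8 ≈ 184.12.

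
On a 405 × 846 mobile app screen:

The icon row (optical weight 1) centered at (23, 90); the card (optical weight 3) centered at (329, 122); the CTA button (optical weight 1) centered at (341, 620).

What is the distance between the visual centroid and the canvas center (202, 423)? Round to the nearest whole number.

Total weight = 1 + 3 + 1 = 5.
x-moment: 1·23 + 3·329 + 1·341 = 1351; centroid 1351/5 ≈ 270.20.
y-moment: 1·90 + 3·122 + 1·620 = 1076; centroid 1076/5 ≈ 215.20.
Offset from (202, 423): Δx ≈ 68.20, Δy ≈ -207.80; distance = √(Δx² + Δy²) ≈ 218.71.

≈ 219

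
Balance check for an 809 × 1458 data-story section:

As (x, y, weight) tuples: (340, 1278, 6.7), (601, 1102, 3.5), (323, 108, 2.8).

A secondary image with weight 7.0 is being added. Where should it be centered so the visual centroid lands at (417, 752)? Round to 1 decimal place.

With the secondary image, Σw becomes 6.7 + 3.5 + 2.8 + 7.0 = 20.0.
x: need Σw·x = 20.0·417 = 8340.0. Existing = 6.7·340 + 3.5·601 + 2.8·323 = 5285.9. Remainder 3054.1 / 7.0 ≈ 436.30.
y: need Σw·y = 20.0·752 = 15040.0. Existing = 6.7·1278 + 3.5·1102 + 2.8·108 = 12722.0. Remainder 2318.0 / 7.0 ≈ 331.14.

(436.3, 331.1)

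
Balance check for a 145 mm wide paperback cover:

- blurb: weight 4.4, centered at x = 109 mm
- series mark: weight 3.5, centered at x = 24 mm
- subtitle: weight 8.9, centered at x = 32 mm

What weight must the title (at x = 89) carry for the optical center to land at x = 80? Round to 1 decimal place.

w ≈ 55.1

Fixed elements: Σw = 4.4 + 3.5 + 8.9 = 16.8, Σw·x = 4.4·109 + 3.5·24 + 8.9·32 = 848.4.
For the centroid to hit 80: (848.4 + w·89) / (16.8 + w) = 80.
So w = (80·16.8 − 848.4)/(89 − 80) = 495.6/9 ≈ 55.07.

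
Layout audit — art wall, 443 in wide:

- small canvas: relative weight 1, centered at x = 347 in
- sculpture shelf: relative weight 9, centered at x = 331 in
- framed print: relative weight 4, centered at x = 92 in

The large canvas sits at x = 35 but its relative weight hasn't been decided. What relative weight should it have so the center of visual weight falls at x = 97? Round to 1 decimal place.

w ≈ 37.7

Known weights sum to 1 + 9 + 4 = 14; their moment is 1·347 + 9·331 + 4·92 = 3694.
Set Σw·x/Σw = 97: (3694 + 35w) = 97·(14 + w).
Rearranging, w·(35 − 97) = 97·14 − 3694 = -2336, so w ≈ -2336/-62 = 37.68.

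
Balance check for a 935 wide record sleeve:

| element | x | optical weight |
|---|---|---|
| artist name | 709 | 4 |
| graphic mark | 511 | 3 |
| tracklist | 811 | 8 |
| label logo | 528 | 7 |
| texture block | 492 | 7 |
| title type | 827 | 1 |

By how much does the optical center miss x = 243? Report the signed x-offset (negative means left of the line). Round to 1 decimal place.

Total weight = 4 + 3 + 8 + 7 + 7 + 1 = 30.
x: moment 18824 / weight 30 ≈ 627.47
Offset from x = 243: 627.47 − 243 ≈ 384.47.

≈ 384.5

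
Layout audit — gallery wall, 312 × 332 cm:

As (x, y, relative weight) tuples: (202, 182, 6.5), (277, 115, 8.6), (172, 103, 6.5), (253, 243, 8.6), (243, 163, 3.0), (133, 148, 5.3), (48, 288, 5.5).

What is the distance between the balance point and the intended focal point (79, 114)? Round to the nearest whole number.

≈ 134 cm

Weights sum to 6.5 + 8.6 + 6.5 + 8.6 + 3.0 + 5.3 + 5.5 = 44.0.
x-moment: 6.5·202 + 8.6·277 + 6.5·172 + 8.6·253 + 3.0·243 + 5.3·133 + 5.5·48 = 8686.9; centroid 8686.9/44.0 ≈ 197.43.
y-moment: 6.5·182 + 8.6·115 + 6.5·103 + 8.6·243 + 3.0·163 + 5.3·148 + 5.5·288 = 7788.7; centroid 7788.7/44.0 ≈ 177.02.
From (79, 114): dx = 118.43, dy = 63.02, so the distance is √(dx²+dy²) ≈ 134.15.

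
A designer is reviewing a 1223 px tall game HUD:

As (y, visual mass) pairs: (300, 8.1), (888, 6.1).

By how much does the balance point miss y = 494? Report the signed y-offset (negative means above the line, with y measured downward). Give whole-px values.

Σw = 8.1 + 6.1 = 14.2.
y: (8.1·300 + 6.1·888) / 14.2 = 7846.8 / 14.2 ≈ 552.59
Against y = 494, that's 552.59 − 494 = 58.59.

≈ 59 px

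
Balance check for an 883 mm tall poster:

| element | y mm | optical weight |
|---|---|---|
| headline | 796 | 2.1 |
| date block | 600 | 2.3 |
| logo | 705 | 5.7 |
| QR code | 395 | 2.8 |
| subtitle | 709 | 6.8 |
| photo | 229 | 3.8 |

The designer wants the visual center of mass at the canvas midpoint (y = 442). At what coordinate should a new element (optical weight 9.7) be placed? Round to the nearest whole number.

With the new element, Σw becomes 2.1 + 2.3 + 5.7 + 2.8 + 6.8 + 3.8 + 9.7 = 33.2.
Along y: (13867.5 + 9.7·y) / 33.2 = 442 (existing moment 2.1·796 + 2.3·600 + 5.7·705 + 2.8·395 + 6.8·709 + 3.8·229 = 13867.5) ⇒ y = (14674.4 − 13867.5) / 9.7 ≈ 83.19.

y ≈ 83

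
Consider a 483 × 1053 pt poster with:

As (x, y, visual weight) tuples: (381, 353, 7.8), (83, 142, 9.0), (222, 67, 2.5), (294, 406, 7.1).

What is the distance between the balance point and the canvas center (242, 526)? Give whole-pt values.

≈ 258 pt

Total weight = 7.8 + 9.0 + 2.5 + 7.1 = 26.4.
Σw·x = 7.8·381 + 9.0·83 + 2.5·222 + 7.1·294 = 6361.2, so x̄ = 6361.2/26.4 ≈ 240.95.
Σw·y = 7.8·353 + 9.0·142 + 2.5·67 + 7.1·406 = 7081.5, so ȳ = 7081.5/26.4 ≈ 268.24.
From (242, 526): dx = -1.05, dy = -257.76, so the distance is √(dx²+dy²) ≈ 257.76.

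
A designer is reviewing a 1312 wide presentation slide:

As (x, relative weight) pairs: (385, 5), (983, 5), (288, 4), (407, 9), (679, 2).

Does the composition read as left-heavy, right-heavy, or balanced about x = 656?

left-heavy

Weights sum to 5 + 5 + 4 + 9 + 2 = 25.
x: (5·385 + 5·983 + 4·288 + 9·407 + 2·679) / 25 = 13013 / 25 ≈ 520.52
520.5 lies left of the midline 656, so the layout is left-heavy.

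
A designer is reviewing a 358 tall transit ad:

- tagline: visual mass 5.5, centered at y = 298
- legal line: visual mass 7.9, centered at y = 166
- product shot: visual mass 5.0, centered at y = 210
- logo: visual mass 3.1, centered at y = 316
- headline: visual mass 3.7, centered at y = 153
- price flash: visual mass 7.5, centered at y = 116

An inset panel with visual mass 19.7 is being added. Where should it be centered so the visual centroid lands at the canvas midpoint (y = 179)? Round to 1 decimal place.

y ≈ 150.4

After adding the inset panel, total weight = 5.5 + 7.9 + 5.0 + 3.1 + 3.7 + 7.5 + 19.7 = 52.4.
y: need Σw·y = 52.4·179 = 9379.6. Existing = 5.5·298 + 7.9·166 + 5.0·210 + 3.1·316 + 3.7·153 + 7.5·116 = 6416.1. Remainder 2963.5 / 19.7 ≈ 150.43.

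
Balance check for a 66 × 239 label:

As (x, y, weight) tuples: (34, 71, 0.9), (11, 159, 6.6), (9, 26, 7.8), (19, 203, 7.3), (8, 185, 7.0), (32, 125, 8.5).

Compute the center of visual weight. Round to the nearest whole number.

(17, 135)

Σw = 0.9 + 6.6 + 7.8 + 7.3 + 7.0 + 8.5 = 38.1.
Σw·x = 640.1; x̄ = 640.1/38.1 ≈ 16.80.
Σw·y = 5155.5; ȳ = 5155.5/38.1 ≈ 135.31.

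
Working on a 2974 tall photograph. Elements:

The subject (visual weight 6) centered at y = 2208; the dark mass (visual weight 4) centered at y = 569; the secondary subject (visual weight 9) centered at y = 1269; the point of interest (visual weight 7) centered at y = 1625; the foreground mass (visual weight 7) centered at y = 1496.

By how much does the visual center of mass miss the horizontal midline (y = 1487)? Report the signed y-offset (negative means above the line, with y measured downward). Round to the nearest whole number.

Σw = 6 + 4 + 9 + 7 + 7 = 33.
y: (6·2208 + 4·569 + 9·1269 + 7·1625 + 7·1496) / 33 = 48792 / 33 ≈ 1478.55
Against y = 1487, that's 1478.55 − 1487 = -8.45.

≈ -8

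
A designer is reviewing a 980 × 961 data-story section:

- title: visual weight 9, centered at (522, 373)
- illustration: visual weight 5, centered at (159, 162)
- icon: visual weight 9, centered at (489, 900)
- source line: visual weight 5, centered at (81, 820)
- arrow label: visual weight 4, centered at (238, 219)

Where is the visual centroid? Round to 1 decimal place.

(351.6, 538.8)

Total weight = 9 + 5 + 9 + 5 + 4 = 32.
x: (9·522 + 5·159 + 9·489 + 5·81 + 4·238) / 32 = 11251 / 32 ≈ 351.59
y: (9·373 + 5·162 + 9·900 + 5·820 + 4·219) / 32 = 17243 / 32 ≈ 538.84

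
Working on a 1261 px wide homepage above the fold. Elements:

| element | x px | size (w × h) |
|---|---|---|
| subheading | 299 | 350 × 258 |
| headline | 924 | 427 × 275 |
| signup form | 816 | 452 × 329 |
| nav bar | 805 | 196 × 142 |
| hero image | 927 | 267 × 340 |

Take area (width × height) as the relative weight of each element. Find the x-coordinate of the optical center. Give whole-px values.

x ≈ 765

Areas: subheading 350·258 = 90300, headline 427·275 = 117425, signup form 452·329 = 148708, nav bar 196·142 = 27832, hero image 267·340 = 90780. Total weight = 475045.
Σw·x = 90300·299 + 117425·924 + 148708·816 + 27832·805 + 90780·927 = 363403948, so x̄ = 363403948/475045 ≈ 764.99.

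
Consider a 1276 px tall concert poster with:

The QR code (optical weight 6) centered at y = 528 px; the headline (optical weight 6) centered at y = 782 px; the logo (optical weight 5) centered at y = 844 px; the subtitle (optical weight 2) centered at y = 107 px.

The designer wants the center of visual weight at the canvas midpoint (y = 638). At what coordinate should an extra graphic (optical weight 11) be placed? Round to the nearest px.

With the extra graphic, Σw becomes 6 + 6 + 5 + 2 + 11 = 30.
y: target moment 30×638 = 19140; current 6·528 + 6·782 + 5·844 + 2·107 = 12294; the extra graphic supplies 6846, so y = 6846/11 ≈ 622.36.

y ≈ 622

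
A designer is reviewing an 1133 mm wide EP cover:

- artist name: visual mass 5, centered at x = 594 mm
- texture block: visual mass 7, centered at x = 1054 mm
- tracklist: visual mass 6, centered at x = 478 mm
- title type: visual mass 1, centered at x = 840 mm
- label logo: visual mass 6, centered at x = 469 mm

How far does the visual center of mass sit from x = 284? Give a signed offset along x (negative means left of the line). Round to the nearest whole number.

Σw = 5 + 7 + 6 + 1 + 6 = 25.
x-moment: 5·594 + 7·1054 + 6·478 + 1·840 + 6·469 = 16870; centroid 16870/25 ≈ 674.80.
Offset from x = 284: 674.80 − 284 ≈ 390.80.

≈ 391 mm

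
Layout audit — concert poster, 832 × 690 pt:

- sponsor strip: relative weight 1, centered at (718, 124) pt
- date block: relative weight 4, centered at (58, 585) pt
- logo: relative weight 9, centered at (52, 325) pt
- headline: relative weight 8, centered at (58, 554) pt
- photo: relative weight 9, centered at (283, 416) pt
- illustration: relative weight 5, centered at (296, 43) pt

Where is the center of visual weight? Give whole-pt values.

(164, 383)

Weights sum to 1 + 4 + 9 + 8 + 9 + 5 = 36.
x: (1·718 + 4·58 + 9·52 + 8·58 + 9·283 + 5·296) / 36 = 5909 / 36 ≈ 164.14
y: (1·124 + 4·585 + 9·325 + 8·554 + 9·416 + 5·43) / 36 = 13780 / 36 ≈ 382.78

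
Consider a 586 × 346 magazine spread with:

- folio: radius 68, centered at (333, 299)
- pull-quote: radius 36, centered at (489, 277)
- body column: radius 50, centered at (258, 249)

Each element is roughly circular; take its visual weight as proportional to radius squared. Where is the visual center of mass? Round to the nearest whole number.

(335, 281)

r² weights: folio 68² = 4624, pull-quote 36² = 1296, body column 50² = 2500. Total = 8420.
Σw·x = 4624·333 + 1296·489 + 2500·258 = 2818536, so x̄ = 2818536/8420 ≈ 334.74.
Σw·y = 4624·299 + 1296·277 + 2500·249 = 2364068, so ȳ = 2364068/8420 ≈ 280.77.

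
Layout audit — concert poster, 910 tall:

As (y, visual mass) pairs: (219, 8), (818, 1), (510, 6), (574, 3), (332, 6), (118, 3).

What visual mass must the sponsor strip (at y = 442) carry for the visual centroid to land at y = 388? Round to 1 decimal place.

Known weights sum to 8 + 1 + 6 + 3 + 6 + 3 = 27; their moment is 8·219 + 1·818 + 6·510 + 3·574 + 6·332 + 3·118 = 9698.
Balance at y = 388 requires (9698 + w·442) / (27 + w) = 388.
Solving: w = (388·27 − 9698) / (442 − 388) = 778 / 54 ≈ 14.41.

w ≈ 14.4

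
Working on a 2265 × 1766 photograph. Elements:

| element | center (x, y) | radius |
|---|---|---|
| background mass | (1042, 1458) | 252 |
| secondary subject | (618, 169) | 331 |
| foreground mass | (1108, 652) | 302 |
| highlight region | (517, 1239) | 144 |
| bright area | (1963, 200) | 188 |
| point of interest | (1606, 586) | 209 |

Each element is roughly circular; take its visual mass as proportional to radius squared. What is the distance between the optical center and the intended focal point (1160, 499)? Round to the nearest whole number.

≈ 165

r² weights: background mass 252² = 63504, secondary subject 331² = 109561, foreground mass 302² = 91204, highlight region 144² = 20736, bright area 188² = 35344, point of interest 209² = 43681. Total = 364030.
Σw·x = 385186368; x̄ = 385186368/364030 ≈ 1058.12.
y: moment 228927419 / weight 364030 ≈ 628.87
Relative to (1160, 499): Δ = (-101.88, 129.87); |Δ| = √(-101.88² + 129.87²) ≈ 165.06.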